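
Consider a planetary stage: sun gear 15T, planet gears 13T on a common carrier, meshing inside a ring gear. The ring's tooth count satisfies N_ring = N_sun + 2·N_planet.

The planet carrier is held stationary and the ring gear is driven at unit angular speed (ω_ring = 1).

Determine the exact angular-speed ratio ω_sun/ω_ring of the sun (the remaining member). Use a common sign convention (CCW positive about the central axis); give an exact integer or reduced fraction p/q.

N_ring = 15 + 2·13 = 41
15(ω_s−ω_c) = −41(ω_r−ω_c),  ω_c=0, ω_r=1
ω_s = 0 − (41/15)(1−0) = -41/15
ω_s/ω_r = -41/15

-41/15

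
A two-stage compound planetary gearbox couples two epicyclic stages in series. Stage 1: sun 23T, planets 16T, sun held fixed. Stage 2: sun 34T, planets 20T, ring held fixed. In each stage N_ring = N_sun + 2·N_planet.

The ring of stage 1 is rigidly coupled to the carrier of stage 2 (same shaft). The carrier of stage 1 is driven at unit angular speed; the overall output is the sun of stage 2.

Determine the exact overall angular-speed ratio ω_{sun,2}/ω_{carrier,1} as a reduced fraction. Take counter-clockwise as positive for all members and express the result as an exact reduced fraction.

4212/935

Stage 1: N_ring = 23 + 2·16 = 55
Stage 1: 23(ω_s−ω_c) = −55(ω_r−ω_c),  ω_s=0, ω_c=1
Stage 1: ω_r = 1 − (23/55)(0−1) = 78/55
  ⇒ ω_r¹/ω_c¹ = 78/55
Stage 2: N_ring = 34 + 2·20 = 74
Stage 2: 34(ω_s−ω_c) = −74(ω_r−ω_c),  ω_r=0, ω_c=1
Stage 2: ω_s = 1 − (74/34)(0−1) = 54/17
  ⇒ ω_s²/ω_c² = 54/17
Coupling ω_c² = ω_r¹ ⇒ overall = 78/55 × 54/17 = 4212/935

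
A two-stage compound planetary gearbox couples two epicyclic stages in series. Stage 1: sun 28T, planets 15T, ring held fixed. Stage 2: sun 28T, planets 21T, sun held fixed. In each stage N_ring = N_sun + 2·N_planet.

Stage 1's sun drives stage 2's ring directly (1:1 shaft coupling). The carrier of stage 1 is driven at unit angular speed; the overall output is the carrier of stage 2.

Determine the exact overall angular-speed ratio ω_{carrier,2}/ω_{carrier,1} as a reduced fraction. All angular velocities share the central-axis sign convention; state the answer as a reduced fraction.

Stage 1: N_ring = 28 + 2·15 = 58
Stage 1: 28(ω_s−ω_c) = −58(ω_r−ω_c),  ω_r=0, ω_c=1
Stage 1: ω_s = 1 − (58/28)(0−1) = 43/14
  ⇒ ω_s¹/ω_c¹ = 43/14
Stage 2: N_ring = 28 + 2·21 = 70
Stage 2: 28(ω_s−ω_c) = −70(ω_r−ω_c),  ω_s=0, ω_r=1
Stage 2: 28(0−ω_c) = −70(1−ω_c)  ⇒  98ω_c = 70  ⇒  ω_c = 5/7
  ⇒ ω_c²/ω_r² = 5/7
Coupling ω_r² = ω_s¹ ⇒ overall = 43/14 × 5/7 = 215/98

215/98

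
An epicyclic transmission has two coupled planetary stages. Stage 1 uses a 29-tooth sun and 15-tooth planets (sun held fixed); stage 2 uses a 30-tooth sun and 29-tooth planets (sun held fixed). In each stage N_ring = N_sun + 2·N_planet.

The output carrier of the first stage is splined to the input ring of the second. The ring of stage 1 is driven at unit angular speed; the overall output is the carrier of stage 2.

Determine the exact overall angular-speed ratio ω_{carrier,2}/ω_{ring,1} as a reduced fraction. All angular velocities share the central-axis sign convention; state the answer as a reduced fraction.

Stage 1: N_ring = 29 + 2·15 = 59
Stage 1: 29(ω_s−ω_c) = −59(ω_r−ω_c),  ω_s=0, ω_r=1
Stage 1: 29(0−ω_c) = −59(1−ω_c)  ⇒  88ω_c = 59  ⇒  ω_c = 59/88
  ⇒ ω_c¹/ω_r¹ = 59/88
Stage 2: N_ring = 30 + 2·29 = 88
Stage 2: 30(ω_s−ω_c) = −88(ω_r−ω_c),  ω_s=0, ω_r=1
Stage 2: 30(0−ω_c) = −88(1−ω_c)  ⇒  118ω_c = 88  ⇒  ω_c = 44/59
  ⇒ ω_c²/ω_r² = 44/59
Coupling ω_r² = ω_c¹ ⇒ overall = 59/88 × 44/59 = 1/2

1/2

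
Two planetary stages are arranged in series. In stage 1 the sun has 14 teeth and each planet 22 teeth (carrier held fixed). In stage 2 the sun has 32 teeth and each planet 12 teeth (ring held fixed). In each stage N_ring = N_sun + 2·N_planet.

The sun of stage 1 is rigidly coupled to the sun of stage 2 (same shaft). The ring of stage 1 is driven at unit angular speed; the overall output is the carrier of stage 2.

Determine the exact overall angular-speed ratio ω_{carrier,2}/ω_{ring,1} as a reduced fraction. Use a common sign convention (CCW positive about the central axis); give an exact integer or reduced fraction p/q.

-116/77

Stage 1: N_ring = 14 + 2·22 = 58
Stage 1: 14(ω_s−ω_c) = −58(ω_r−ω_c),  ω_c=0, ω_r=1
Stage 1: ω_s = 0 − (58/14)(1−0) = -29/7
  ⇒ ω_s¹/ω_r¹ = -29/7
Stage 2: N_ring = 32 + 2·12 = 56
Stage 2: 32(ω_s−ω_c) = −56(ω_r−ω_c),  ω_r=0, ω_s=1
Stage 2: 32(1−ω_c) = −56(0−ω_c)  ⇒  88ω_c = 32  ⇒  ω_c = 4/11
  ⇒ ω_c²/ω_s² = 4/11
Coupling ω_s² = ω_s¹ ⇒ overall = -29/7 × 4/11 = -116/77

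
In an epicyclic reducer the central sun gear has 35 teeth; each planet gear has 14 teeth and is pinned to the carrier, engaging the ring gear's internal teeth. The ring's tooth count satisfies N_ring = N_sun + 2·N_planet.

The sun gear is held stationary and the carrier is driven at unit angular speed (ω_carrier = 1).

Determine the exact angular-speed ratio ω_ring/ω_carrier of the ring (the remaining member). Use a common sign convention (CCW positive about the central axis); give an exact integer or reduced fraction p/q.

14/9

N_ring = 35 + 2·14 = 63
35(ω_s−ω_c) = −63(ω_r−ω_c),  ω_s=0, ω_c=1
ω_r = 1 − (35/63)(0−1) = 14/9
ω_r/ω_c = 14/9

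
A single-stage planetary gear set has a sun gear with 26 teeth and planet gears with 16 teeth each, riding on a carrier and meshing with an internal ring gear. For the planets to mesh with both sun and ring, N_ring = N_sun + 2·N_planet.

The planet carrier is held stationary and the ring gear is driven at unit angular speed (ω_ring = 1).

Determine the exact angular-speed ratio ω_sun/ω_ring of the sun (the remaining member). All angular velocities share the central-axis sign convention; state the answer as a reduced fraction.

N_ring = 26 + 2·16 = 58
26(ω_s−ω_c) = −58(ω_r−ω_c),  ω_c=0, ω_r=1
ω_s = 0 − (58/26)(1−0) = -29/13
ω_s/ω_r = -29/13

-29/13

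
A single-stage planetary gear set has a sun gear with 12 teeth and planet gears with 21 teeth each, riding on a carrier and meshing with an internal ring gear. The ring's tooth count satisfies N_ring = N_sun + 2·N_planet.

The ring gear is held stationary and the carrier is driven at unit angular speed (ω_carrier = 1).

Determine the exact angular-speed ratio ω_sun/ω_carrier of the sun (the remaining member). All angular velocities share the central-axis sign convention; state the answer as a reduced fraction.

11/2

N_ring = 12 + 2·21 = 54
12(ω_s−ω_c) = −54(ω_r−ω_c),  ω_r=0, ω_c=1
ω_s = 1 − (54/12)(0−1) = 11/2
ω_s/ω_c = 11/2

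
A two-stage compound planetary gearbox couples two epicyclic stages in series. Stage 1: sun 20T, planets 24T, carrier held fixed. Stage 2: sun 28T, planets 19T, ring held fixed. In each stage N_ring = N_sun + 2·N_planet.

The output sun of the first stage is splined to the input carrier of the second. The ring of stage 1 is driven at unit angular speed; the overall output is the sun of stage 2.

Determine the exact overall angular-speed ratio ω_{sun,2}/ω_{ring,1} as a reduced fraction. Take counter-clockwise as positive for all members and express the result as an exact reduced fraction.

Stage 1: N_ring = 20 + 2·24 = 68
Stage 1: 20(ω_s−ω_c) = −68(ω_r−ω_c),  ω_c=0, ω_r=1
Stage 1: ω_s = 0 − (68/20)(1−0) = -17/5
  ⇒ ω_s¹/ω_r¹ = -17/5
Stage 2: N_ring = 28 + 2·19 = 66
Stage 2: 28(ω_s−ω_c) = −66(ω_r−ω_c),  ω_r=0, ω_c=1
Stage 2: ω_s = 1 − (66/28)(0−1) = 47/14
  ⇒ ω_s²/ω_c² = 47/14
Coupling ω_c² = ω_s¹ ⇒ overall = -17/5 × 47/14 = -799/70

-799/70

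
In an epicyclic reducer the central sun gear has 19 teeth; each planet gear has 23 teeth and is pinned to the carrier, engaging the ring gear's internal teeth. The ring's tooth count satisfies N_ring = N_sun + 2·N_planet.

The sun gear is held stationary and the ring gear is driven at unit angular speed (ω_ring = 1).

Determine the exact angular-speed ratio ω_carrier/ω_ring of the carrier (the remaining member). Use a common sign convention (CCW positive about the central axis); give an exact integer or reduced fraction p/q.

65/84

N_ring = 19 + 2·23 = 65
19(ω_s−ω_c) = −65(ω_r−ω_c),  ω_s=0, ω_r=1
19(0−ω_c) = −65(1−ω_c)  ⇒  84ω_c = 65  ⇒  ω_c = 65/84
ω_c/ω_r = 65/84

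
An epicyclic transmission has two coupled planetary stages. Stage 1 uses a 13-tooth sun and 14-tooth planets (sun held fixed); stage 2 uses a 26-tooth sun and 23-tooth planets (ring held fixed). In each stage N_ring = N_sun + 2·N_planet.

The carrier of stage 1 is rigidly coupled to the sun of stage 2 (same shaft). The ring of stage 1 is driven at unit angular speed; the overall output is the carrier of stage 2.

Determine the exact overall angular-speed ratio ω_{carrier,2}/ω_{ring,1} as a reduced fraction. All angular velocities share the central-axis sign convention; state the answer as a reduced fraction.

533/2646

Stage 1: N_ring = 13 + 2·14 = 41
Stage 1: 13(ω_s−ω_c) = −41(ω_r−ω_c),  ω_s=0, ω_r=1
Stage 1: 13(0−ω_c) = −41(1−ω_c)  ⇒  54ω_c = 41  ⇒  ω_c = 41/54
  ⇒ ω_c¹/ω_r¹ = 41/54
Stage 2: N_ring = 26 + 2·23 = 72
Stage 2: 26(ω_s−ω_c) = −72(ω_r−ω_c),  ω_r=0, ω_s=1
Stage 2: 26(1−ω_c) = −72(0−ω_c)  ⇒  98ω_c = 26  ⇒  ω_c = 13/49
  ⇒ ω_c²/ω_s² = 13/49
Coupling ω_s² = ω_c¹ ⇒ overall = 41/54 × 13/49 = 533/2646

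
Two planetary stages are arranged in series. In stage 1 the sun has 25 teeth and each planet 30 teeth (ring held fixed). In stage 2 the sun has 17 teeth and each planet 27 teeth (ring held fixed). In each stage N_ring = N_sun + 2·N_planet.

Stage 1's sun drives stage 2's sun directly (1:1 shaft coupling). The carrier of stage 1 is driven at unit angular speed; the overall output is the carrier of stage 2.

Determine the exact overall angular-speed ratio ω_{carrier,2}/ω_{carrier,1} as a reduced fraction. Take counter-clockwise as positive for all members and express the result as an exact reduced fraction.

17/20

Stage 1: N_ring = 25 + 2·30 = 85
Stage 1: 25(ω_s−ω_c) = −85(ω_r−ω_c),  ω_r=0, ω_c=1
Stage 1: ω_s = 1 − (85/25)(0−1) = 22/5
  ⇒ ω_s¹/ω_c¹ = 22/5
Stage 2: N_ring = 17 + 2·27 = 71
Stage 2: 17(ω_s−ω_c) = −71(ω_r−ω_c),  ω_r=0, ω_s=1
Stage 2: 17(1−ω_c) = −71(0−ω_c)  ⇒  88ω_c = 17  ⇒  ω_c = 17/88
  ⇒ ω_c²/ω_s² = 17/88
Coupling ω_s² = ω_s¹ ⇒ overall = 22/5 × 17/88 = 17/20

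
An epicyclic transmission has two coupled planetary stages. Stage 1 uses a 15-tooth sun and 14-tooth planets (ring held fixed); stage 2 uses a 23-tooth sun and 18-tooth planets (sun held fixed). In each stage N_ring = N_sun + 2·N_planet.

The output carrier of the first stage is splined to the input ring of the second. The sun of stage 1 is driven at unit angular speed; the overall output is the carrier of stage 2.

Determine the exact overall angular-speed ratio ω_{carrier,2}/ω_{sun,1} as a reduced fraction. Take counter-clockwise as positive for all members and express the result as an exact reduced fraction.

Stage 1: N_ring = 15 + 2·14 = 43
Stage 1: 15(ω_s−ω_c) = −43(ω_r−ω_c),  ω_r=0, ω_s=1
Stage 1: 15(1−ω_c) = −43(0−ω_c)  ⇒  58ω_c = 15  ⇒  ω_c = 15/58
  ⇒ ω_c¹/ω_s¹ = 15/58
Stage 2: N_ring = 23 + 2·18 = 59
Stage 2: 23(ω_s−ω_c) = −59(ω_r−ω_c),  ω_s=0, ω_r=1
Stage 2: 23(0−ω_c) = −59(1−ω_c)  ⇒  82ω_c = 59  ⇒  ω_c = 59/82
  ⇒ ω_c²/ω_r² = 59/82
Coupling ω_r² = ω_c¹ ⇒ overall = 15/58 × 59/82 = 885/4756

885/4756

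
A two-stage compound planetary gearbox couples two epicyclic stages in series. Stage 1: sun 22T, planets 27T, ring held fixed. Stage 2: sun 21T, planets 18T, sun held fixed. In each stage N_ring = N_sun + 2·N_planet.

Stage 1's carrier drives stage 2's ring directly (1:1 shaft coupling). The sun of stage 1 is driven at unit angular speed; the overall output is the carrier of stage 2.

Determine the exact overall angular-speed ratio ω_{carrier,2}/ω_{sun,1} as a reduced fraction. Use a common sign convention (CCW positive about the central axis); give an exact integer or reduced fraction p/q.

209/1274

Stage 1: N_ring = 22 + 2·27 = 76
Stage 1: 22(ω_s−ω_c) = −76(ω_r−ω_c),  ω_r=0, ω_s=1
Stage 1: 22(1−ω_c) = −76(0−ω_c)  ⇒  98ω_c = 22  ⇒  ω_c = 11/49
  ⇒ ω_c¹/ω_s¹ = 11/49
Stage 2: N_ring = 21 + 2·18 = 57
Stage 2: 21(ω_s−ω_c) = −57(ω_r−ω_c),  ω_s=0, ω_r=1
Stage 2: 21(0−ω_c) = −57(1−ω_c)  ⇒  78ω_c = 57  ⇒  ω_c = 19/26
  ⇒ ω_c²/ω_r² = 19/26
Coupling ω_r² = ω_c¹ ⇒ overall = 11/49 × 19/26 = 209/1274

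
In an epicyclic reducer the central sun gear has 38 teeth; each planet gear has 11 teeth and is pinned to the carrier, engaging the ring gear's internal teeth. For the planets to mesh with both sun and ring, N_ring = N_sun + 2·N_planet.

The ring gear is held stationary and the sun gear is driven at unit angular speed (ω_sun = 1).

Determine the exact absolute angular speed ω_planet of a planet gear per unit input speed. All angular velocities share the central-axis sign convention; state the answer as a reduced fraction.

-19/11

N_ring = 38 + 2·11 = 60
38(ω_s−ω_c) = −60(ω_r−ω_c),  ω_r=0, ω_s=1
38(1−ω_c) = −60(0−ω_c)  ⇒  98ω_c = 38  ⇒  ω_c = 19/49
sun–planet: 38·(1−19/49) = −11·(ω_p−ω_c)  ⇒  ω_p−ω_c = −(38/11)·(30/49) = -1140/539
ω_p = 19/49 − 1140/539 = -19/11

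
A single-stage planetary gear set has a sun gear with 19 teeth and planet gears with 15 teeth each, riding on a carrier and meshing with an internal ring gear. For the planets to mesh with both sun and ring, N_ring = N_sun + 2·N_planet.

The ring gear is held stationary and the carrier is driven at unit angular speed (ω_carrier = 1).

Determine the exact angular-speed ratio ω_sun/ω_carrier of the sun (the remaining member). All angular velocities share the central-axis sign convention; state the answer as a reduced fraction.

68/19

N_ring = 19 + 2·15 = 49
19(ω_s−ω_c) = −49(ω_r−ω_c),  ω_r=0, ω_c=1
ω_s = 1 − (49/19)(0−1) = 68/19
ω_s/ω_c = 68/19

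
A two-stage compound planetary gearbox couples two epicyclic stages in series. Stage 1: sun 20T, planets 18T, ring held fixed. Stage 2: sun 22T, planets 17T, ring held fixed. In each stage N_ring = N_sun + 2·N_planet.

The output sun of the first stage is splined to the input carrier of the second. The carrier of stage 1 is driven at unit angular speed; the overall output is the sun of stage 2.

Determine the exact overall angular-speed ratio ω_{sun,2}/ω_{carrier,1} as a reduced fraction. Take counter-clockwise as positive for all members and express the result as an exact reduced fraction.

741/55

Stage 1: N_ring = 20 + 2·18 = 56
Stage 1: 20(ω_s−ω_c) = −56(ω_r−ω_c),  ω_r=0, ω_c=1
Stage 1: ω_s = 1 − (56/20)(0−1) = 19/5
  ⇒ ω_s¹/ω_c¹ = 19/5
Stage 2: N_ring = 22 + 2·17 = 56
Stage 2: 22(ω_s−ω_c) = −56(ω_r−ω_c),  ω_r=0, ω_c=1
Stage 2: ω_s = 1 − (56/22)(0−1) = 39/11
  ⇒ ω_s²/ω_c² = 39/11
Coupling ω_c² = ω_s¹ ⇒ overall = 19/5 × 39/11 = 741/55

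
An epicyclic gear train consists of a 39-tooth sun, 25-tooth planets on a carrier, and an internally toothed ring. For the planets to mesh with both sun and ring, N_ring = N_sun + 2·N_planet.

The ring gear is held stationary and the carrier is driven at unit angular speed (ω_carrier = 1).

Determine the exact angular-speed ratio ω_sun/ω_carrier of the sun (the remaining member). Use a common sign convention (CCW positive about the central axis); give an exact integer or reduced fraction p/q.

128/39

N_ring = 39 + 2·25 = 89
39(ω_s−ω_c) = −89(ω_r−ω_c),  ω_r=0, ω_c=1
ω_s = 1 − (89/39)(0−1) = 128/39
ω_s/ω_c = 128/39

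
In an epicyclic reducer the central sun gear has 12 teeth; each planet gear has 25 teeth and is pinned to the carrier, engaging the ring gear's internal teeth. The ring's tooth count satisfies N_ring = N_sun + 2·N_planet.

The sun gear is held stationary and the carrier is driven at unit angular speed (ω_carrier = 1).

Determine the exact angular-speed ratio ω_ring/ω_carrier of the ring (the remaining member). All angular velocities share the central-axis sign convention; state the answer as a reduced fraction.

37/31

N_ring = 12 + 2·25 = 62
12(ω_s−ω_c) = −62(ω_r−ω_c),  ω_s=0, ω_c=1
ω_r = 1 − (12/62)(0−1) = 37/31
ω_r/ω_c = 37/31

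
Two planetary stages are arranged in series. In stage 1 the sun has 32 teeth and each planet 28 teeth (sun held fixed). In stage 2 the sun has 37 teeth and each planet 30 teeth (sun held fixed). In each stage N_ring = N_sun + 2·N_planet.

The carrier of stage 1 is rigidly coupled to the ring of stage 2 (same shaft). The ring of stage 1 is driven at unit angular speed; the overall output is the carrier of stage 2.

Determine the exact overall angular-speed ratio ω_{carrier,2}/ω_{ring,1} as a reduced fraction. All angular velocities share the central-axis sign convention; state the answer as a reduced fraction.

Stage 1: N_ring = 32 + 2·28 = 88
Stage 1: 32(ω_s−ω_c) = −88(ω_r−ω_c),  ω_s=0, ω_r=1
Stage 1: 32(0−ω_c) = −88(1−ω_c)  ⇒  120ω_c = 88  ⇒  ω_c = 11/15
  ⇒ ω_c¹/ω_r¹ = 11/15
Stage 2: N_ring = 37 + 2·30 = 97
Stage 2: 37(ω_s−ω_c) = −97(ω_r−ω_c),  ω_s=0, ω_r=1
Stage 2: 37(0−ω_c) = −97(1−ω_c)  ⇒  134ω_c = 97  ⇒  ω_c = 97/134
  ⇒ ω_c²/ω_r² = 97/134
Coupling ω_r² = ω_c¹ ⇒ overall = 11/15 × 97/134 = 1067/2010

1067/2010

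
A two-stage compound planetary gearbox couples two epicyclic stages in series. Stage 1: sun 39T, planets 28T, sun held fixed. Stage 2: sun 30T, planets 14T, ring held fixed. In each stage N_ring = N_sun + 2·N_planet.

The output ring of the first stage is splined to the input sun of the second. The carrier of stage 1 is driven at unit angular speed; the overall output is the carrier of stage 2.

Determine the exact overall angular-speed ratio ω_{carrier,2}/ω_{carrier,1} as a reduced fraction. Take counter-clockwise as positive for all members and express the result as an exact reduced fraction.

201/418

Stage 1: N_ring = 39 + 2·28 = 95
Stage 1: 39(ω_s−ω_c) = −95(ω_r−ω_c),  ω_s=0, ω_c=1
Stage 1: ω_r = 1 − (39/95)(0−1) = 134/95
  ⇒ ω_r¹/ω_c¹ = 134/95
Stage 2: N_ring = 30 + 2·14 = 58
Stage 2: 30(ω_s−ω_c) = −58(ω_r−ω_c),  ω_r=0, ω_s=1
Stage 2: 30(1−ω_c) = −58(0−ω_c)  ⇒  88ω_c = 30  ⇒  ω_c = 15/44
  ⇒ ω_c²/ω_s² = 15/44
Coupling ω_s² = ω_r¹ ⇒ overall = 134/95 × 15/44 = 201/418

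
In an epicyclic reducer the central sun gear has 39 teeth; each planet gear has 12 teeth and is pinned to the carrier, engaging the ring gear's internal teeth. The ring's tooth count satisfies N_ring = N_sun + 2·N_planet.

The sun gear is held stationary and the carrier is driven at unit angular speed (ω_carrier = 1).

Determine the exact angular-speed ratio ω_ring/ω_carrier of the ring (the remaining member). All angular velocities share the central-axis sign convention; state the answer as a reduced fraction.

34/21

N_ring = 39 + 2·12 = 63
39(ω_s−ω_c) = −63(ω_r−ω_c),  ω_s=0, ω_c=1
ω_r = 1 − (39/63)(0−1) = 34/21
ω_r/ω_c = 34/21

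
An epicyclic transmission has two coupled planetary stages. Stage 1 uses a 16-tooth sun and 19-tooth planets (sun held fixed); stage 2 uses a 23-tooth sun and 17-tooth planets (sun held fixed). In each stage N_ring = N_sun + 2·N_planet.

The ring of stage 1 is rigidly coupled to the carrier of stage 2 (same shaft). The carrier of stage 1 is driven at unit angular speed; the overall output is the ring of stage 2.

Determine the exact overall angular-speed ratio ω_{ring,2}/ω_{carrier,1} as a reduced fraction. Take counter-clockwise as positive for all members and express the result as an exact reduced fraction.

Stage 1: N_ring = 16 + 2·19 = 54
Stage 1: 16(ω_s−ω_c) = −54(ω_r−ω_c),  ω_s=0, ω_c=1
Stage 1: ω_r = 1 − (16/54)(0−1) = 35/27
  ⇒ ω_r¹/ω_c¹ = 35/27
Stage 2: N_ring = 23 + 2·17 = 57
Stage 2: 23(ω_s−ω_c) = −57(ω_r−ω_c),  ω_s=0, ω_c=1
Stage 2: ω_r = 1 − (23/57)(0−1) = 80/57
  ⇒ ω_r²/ω_c² = 80/57
Coupling ω_c² = ω_r¹ ⇒ overall = 35/27 × 80/57 = 2800/1539

2800/1539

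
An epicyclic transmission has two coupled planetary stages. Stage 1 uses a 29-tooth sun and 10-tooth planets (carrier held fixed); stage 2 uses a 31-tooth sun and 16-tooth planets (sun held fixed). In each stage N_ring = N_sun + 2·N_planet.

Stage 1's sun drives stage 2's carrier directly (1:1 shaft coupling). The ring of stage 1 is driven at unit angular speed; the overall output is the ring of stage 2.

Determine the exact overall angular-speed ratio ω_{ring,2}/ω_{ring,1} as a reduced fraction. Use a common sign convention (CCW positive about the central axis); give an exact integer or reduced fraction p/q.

-658/261

Stage 1: N_ring = 29 + 2·10 = 49
Stage 1: 29(ω_s−ω_c) = −49(ω_r−ω_c),  ω_c=0, ω_r=1
Stage 1: ω_s = 0 − (49/29)(1−0) = -49/29
  ⇒ ω_s¹/ω_r¹ = -49/29
Stage 2: N_ring = 31 + 2·16 = 63
Stage 2: 31(ω_s−ω_c) = −63(ω_r−ω_c),  ω_s=0, ω_c=1
Stage 2: ω_r = 1 − (31/63)(0−1) = 94/63
  ⇒ ω_r²/ω_c² = 94/63
Coupling ω_c² = ω_s¹ ⇒ overall = -49/29 × 94/63 = -658/261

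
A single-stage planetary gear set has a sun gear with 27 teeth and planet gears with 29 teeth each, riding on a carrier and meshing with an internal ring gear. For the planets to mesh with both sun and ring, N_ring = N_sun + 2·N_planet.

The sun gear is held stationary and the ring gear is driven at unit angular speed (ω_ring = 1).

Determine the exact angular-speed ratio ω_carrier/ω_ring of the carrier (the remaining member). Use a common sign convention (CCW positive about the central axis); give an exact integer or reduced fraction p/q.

85/112

N_ring = 27 + 2·29 = 85
27(ω_s−ω_c) = −85(ω_r−ω_c),  ω_s=0, ω_r=1
27(0−ω_c) = −85(1−ω_c)  ⇒  112ω_c = 85  ⇒  ω_c = 85/112
ω_c/ω_r = 85/112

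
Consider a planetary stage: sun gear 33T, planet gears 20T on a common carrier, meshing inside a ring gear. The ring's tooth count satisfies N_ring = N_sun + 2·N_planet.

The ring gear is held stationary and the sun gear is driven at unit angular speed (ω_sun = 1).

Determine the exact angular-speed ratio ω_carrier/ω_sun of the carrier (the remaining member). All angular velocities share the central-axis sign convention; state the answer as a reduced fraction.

33/106

N_ring = 33 + 2·20 = 73
33(ω_s−ω_c) = −73(ω_r−ω_c),  ω_r=0, ω_s=1
33(1−ω_c) = −73(0−ω_c)  ⇒  106ω_c = 33  ⇒  ω_c = 33/106
ω_c/ω_s = 33/106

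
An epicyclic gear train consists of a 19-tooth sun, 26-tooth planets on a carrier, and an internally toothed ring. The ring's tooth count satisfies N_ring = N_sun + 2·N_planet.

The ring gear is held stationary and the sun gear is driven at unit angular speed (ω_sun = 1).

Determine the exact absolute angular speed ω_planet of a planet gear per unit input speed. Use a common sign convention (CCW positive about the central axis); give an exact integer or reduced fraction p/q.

N_ring = 19 + 2·26 = 71
19(ω_s−ω_c) = −71(ω_r−ω_c),  ω_r=0, ω_s=1
19(1−ω_c) = −71(0−ω_c)  ⇒  90ω_c = 19  ⇒  ω_c = 19/90
sun–planet: 19·(1−19/90) = −26·(ω_p−ω_c)  ⇒  ω_p−ω_c = −(19/26)·(71/90) = -1349/2340
ω_p = 19/90 − 1349/2340 = -19/52

-19/52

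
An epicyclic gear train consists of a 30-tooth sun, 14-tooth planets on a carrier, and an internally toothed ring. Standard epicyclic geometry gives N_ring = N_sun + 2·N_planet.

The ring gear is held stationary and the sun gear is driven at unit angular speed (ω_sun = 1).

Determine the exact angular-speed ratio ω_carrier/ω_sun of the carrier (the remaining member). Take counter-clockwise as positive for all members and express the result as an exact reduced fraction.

N_ring = 30 + 2·14 = 58
30(ω_s−ω_c) = −58(ω_r−ω_c),  ω_r=0, ω_s=1
30(1−ω_c) = −58(0−ω_c)  ⇒  88ω_c = 30  ⇒  ω_c = 15/44
ω_c/ω_s = 15/44

15/44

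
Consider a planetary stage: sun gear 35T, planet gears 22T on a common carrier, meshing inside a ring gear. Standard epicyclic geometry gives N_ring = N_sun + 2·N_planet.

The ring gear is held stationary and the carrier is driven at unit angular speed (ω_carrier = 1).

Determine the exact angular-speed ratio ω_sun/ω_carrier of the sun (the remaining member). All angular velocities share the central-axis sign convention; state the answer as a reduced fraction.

114/35

N_ring = 35 + 2·22 = 79
35(ω_s−ω_c) = −79(ω_r−ω_c),  ω_r=0, ω_c=1
ω_s = 1 − (79/35)(0−1) = 114/35
ω_s/ω_c = 114/35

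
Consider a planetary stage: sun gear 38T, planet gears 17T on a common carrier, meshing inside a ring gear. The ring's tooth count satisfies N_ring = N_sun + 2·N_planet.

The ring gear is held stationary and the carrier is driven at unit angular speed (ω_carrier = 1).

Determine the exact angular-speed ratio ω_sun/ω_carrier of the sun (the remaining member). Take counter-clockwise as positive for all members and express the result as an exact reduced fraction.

N_ring = 38 + 2·17 = 72
38(ω_s−ω_c) = −72(ω_r−ω_c),  ω_r=0, ω_c=1
ω_s = 1 − (72/38)(0−1) = 55/19
ω_s/ω_c = 55/19

55/19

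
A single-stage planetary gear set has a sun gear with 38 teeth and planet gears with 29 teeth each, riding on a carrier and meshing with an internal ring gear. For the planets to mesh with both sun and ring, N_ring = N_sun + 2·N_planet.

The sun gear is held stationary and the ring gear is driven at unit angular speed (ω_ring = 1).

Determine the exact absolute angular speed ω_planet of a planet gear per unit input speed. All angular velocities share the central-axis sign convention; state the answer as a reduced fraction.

N_ring = 38 + 2·29 = 96
38(ω_s−ω_c) = −96(ω_r−ω_c),  ω_s=0, ω_r=1
38(0−ω_c) = −96(1−ω_c)  ⇒  134ω_c = 96  ⇒  ω_c = 48/67
sun–planet: 38·(0−48/67) = −29·(ω_p−ω_c)  ⇒  ω_p−ω_c = −(38/29)·(-48/67) = 1824/1943
ω_p = 48/67 + 1824/1943 = 48/29

48/29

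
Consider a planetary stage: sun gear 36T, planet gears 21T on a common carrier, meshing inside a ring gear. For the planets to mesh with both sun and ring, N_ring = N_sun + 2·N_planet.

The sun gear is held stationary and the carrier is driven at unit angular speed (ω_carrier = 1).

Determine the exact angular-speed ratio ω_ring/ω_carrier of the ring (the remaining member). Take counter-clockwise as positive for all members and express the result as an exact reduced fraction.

19/13

N_ring = 36 + 2·21 = 78
36(ω_s−ω_c) = −78(ω_r−ω_c),  ω_s=0, ω_c=1
ω_r = 1 − (36/78)(0−1) = 19/13
ω_r/ω_c = 19/13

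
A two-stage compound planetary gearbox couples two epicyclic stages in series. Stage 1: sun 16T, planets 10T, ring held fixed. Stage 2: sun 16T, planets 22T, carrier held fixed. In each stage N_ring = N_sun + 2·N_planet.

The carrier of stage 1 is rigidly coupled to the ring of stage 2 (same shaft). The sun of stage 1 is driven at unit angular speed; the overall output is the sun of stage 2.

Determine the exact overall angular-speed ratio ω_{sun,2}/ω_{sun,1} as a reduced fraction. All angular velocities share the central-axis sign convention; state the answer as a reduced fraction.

Stage 1: N_ring = 16 + 2·10 = 36
Stage 1: 16(ω_s−ω_c) = −36(ω_r−ω_c),  ω_r=0, ω_s=1
Stage 1: 16(1−ω_c) = −36(0−ω_c)  ⇒  52ω_c = 16  ⇒  ω_c = 4/13
  ⇒ ω_c¹/ω_s¹ = 4/13
Stage 2: N_ring = 16 + 2·22 = 60
Stage 2: 16(ω_s−ω_c) = −60(ω_r−ω_c),  ω_c=0, ω_r=1
Stage 2: ω_s = 0 − (60/16)(1−0) = -15/4
  ⇒ ω_s²/ω_r² = -15/4
Coupling ω_r² = ω_c¹ ⇒ overall = 4/13 × -15/4 = -15/13

-15/13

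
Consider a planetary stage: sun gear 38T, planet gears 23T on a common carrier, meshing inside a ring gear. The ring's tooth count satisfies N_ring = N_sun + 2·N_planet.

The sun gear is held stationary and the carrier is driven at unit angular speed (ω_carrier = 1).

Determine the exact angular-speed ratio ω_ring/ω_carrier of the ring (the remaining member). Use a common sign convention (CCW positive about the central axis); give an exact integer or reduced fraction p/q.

N_ring = 38 + 2·23 = 84
38(ω_s−ω_c) = −84(ω_r−ω_c),  ω_s=0, ω_c=1
ω_r = 1 − (38/84)(0−1) = 61/42
ω_r/ω_c = 61/42

61/42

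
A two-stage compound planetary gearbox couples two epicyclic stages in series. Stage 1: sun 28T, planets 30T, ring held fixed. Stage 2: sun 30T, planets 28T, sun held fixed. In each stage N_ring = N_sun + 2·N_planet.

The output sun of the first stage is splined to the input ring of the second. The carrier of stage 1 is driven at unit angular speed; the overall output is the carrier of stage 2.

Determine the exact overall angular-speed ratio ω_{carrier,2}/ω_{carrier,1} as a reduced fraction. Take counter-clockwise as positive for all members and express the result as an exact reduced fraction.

43/14

Stage 1: N_ring = 28 + 2·30 = 88
Stage 1: 28(ω_s−ω_c) = −88(ω_r−ω_c),  ω_r=0, ω_c=1
Stage 1: ω_s = 1 − (88/28)(0−1) = 29/7
  ⇒ ω_s¹/ω_c¹ = 29/7
Stage 2: N_ring = 30 + 2·28 = 86
Stage 2: 30(ω_s−ω_c) = −86(ω_r−ω_c),  ω_s=0, ω_r=1
Stage 2: 30(0−ω_c) = −86(1−ω_c)  ⇒  116ω_c = 86  ⇒  ω_c = 43/58
  ⇒ ω_c²/ω_r² = 43/58
Coupling ω_r² = ω_s¹ ⇒ overall = 29/7 × 43/58 = 43/14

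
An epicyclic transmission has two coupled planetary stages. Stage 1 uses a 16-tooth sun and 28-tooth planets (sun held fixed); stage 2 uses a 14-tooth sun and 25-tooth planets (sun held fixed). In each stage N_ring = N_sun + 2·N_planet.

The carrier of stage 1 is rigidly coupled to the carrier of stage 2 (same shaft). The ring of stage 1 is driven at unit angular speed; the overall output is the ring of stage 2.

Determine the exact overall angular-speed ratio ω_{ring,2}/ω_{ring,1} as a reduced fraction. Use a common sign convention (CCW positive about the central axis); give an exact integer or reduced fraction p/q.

Stage 1: N_ring = 16 + 2·28 = 72
Stage 1: 16(ω_s−ω_c) = −72(ω_r−ω_c),  ω_s=0, ω_r=1
Stage 1: 16(0−ω_c) = −72(1−ω_c)  ⇒  88ω_c = 72  ⇒  ω_c = 9/11
  ⇒ ω_c¹/ω_r¹ = 9/11
Stage 2: N_ring = 14 + 2·25 = 64
Stage 2: 14(ω_s−ω_c) = −64(ω_r−ω_c),  ω_s=0, ω_c=1
Stage 2: ω_r = 1 − (14/64)(0−1) = 39/32
  ⇒ ω_r²/ω_c² = 39/32
Coupling ω_c² = ω_c¹ ⇒ overall = 9/11 × 39/32 = 351/352

351/352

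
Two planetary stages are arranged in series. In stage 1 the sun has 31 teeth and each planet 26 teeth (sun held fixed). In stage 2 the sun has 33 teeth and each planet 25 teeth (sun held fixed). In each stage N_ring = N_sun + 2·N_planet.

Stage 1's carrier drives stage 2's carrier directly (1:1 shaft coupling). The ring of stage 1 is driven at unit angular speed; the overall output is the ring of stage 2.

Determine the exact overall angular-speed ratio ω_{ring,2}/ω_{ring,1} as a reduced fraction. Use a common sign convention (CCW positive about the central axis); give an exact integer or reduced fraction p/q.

58/57

Stage 1: N_ring = 31 + 2·26 = 83
Stage 1: 31(ω_s−ω_c) = −83(ω_r−ω_c),  ω_s=0, ω_r=1
Stage 1: 31(0−ω_c) = −83(1−ω_c)  ⇒  114ω_c = 83  ⇒  ω_c = 83/114
  ⇒ ω_c¹/ω_r¹ = 83/114
Stage 2: N_ring = 33 + 2·25 = 83
Stage 2: 33(ω_s−ω_c) = −83(ω_r−ω_c),  ω_s=0, ω_c=1
Stage 2: ω_r = 1 − (33/83)(0−1) = 116/83
  ⇒ ω_r²/ω_c² = 116/83
Coupling ω_c² = ω_c¹ ⇒ overall = 83/114 × 116/83 = 58/57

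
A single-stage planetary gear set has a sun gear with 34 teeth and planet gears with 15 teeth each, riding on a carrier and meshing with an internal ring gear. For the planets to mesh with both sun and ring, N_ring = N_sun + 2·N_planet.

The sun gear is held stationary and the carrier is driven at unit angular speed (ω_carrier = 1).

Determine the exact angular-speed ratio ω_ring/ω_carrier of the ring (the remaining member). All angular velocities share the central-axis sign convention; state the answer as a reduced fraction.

49/32

N_ring = 34 + 2·15 = 64
34(ω_s−ω_c) = −64(ω_r−ω_c),  ω_s=0, ω_c=1
ω_r = 1 − (34/64)(0−1) = 49/32
ω_r/ω_c = 49/32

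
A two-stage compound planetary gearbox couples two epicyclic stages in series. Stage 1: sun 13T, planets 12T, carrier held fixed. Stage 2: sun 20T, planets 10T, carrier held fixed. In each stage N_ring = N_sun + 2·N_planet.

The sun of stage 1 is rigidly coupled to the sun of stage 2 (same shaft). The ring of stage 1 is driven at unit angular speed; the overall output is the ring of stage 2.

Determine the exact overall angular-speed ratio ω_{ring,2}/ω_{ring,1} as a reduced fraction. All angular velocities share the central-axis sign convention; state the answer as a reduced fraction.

Stage 1: N_ring = 13 + 2·12 = 37
Stage 1: 13(ω_s−ω_c) = −37(ω_r−ω_c),  ω_c=0, ω_r=1
Stage 1: ω_s = 0 − (37/13)(1−0) = -37/13
  ⇒ ω_s¹/ω_r¹ = -37/13
Stage 2: N_ring = 20 + 2·10 = 40
Stage 2: 20(ω_s−ω_c) = −40(ω_r−ω_c),  ω_c=0, ω_s=1
Stage 2: ω_r = 0 − (20/40)(1−0) = -1/2
  ⇒ ω_r²/ω_s² = -1/2
Coupling ω_s² = ω_s¹ ⇒ overall = -37/13 × -1/2 = 37/26

37/26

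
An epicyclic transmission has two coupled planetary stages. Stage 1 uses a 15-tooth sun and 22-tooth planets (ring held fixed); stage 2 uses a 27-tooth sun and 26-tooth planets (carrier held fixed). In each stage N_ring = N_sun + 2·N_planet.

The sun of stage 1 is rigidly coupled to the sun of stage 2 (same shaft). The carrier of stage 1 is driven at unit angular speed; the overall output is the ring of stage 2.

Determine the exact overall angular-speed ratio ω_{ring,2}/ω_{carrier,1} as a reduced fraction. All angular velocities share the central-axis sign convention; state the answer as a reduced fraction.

Stage 1: N_ring = 15 + 2·22 = 59
Stage 1: 15(ω_s−ω_c) = −59(ω_r−ω_c),  ω_r=0, ω_c=1
Stage 1: ω_s = 1 − (59/15)(0−1) = 74/15
  ⇒ ω_s¹/ω_c¹ = 74/15
Stage 2: N_ring = 27 + 2·26 = 79
Stage 2: 27(ω_s−ω_c) = −79(ω_r−ω_c),  ω_c=0, ω_s=1
Stage 2: ω_r = 0 − (27/79)(1−0) = -27/79
  ⇒ ω_r²/ω_s² = -27/79
Coupling ω_s² = ω_s¹ ⇒ overall = 74/15 × -27/79 = -666/395

-666/395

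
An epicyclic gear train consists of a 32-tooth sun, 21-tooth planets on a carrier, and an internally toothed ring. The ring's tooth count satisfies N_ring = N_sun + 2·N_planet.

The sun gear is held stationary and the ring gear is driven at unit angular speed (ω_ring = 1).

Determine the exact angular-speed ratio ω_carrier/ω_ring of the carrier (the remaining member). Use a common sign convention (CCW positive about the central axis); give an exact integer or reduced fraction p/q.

N_ring = 32 + 2·21 = 74
32(ω_s−ω_c) = −74(ω_r−ω_c),  ω_s=0, ω_r=1
32(0−ω_c) = −74(1−ω_c)  ⇒  106ω_c = 74  ⇒  ω_c = 37/53
ω_c/ω_r = 37/53

37/53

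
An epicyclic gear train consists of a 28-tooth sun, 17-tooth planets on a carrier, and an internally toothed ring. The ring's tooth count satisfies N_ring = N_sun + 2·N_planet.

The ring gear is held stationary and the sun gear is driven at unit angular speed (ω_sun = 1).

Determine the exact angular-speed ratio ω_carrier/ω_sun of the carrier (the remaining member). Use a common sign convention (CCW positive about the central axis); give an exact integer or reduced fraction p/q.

N_ring = 28 + 2·17 = 62
28(ω_s−ω_c) = −62(ω_r−ω_c),  ω_r=0, ω_s=1
28(1−ω_c) = −62(0−ω_c)  ⇒  90ω_c = 28  ⇒  ω_c = 14/45
ω_c/ω_s = 14/45

14/45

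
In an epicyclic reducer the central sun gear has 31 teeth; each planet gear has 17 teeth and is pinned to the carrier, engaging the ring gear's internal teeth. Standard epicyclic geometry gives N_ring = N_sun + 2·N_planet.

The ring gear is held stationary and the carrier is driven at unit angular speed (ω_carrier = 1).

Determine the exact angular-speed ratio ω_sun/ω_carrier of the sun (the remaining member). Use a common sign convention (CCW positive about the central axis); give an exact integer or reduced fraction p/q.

96/31

N_ring = 31 + 2·17 = 65
31(ω_s−ω_c) = −65(ω_r−ω_c),  ω_r=0, ω_c=1
ω_s = 1 − (65/31)(0−1) = 96/31
ω_s/ω_c = 96/31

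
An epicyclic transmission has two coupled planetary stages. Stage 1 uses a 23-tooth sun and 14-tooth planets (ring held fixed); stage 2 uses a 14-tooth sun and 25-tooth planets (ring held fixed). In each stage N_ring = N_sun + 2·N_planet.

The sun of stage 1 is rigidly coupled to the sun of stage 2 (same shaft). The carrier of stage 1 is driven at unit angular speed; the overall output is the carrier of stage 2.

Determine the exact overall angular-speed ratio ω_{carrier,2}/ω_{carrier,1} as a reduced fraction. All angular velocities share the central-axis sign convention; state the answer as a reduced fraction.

Stage 1: N_ring = 23 + 2·14 = 51
Stage 1: 23(ω_s−ω_c) = −51(ω_r−ω_c),  ω_r=0, ω_c=1
Stage 1: ω_s = 1 − (51/23)(0−1) = 74/23
  ⇒ ω_s¹/ω_c¹ = 74/23
Stage 2: N_ring = 14 + 2·25 = 64
Stage 2: 14(ω_s−ω_c) = −64(ω_r−ω_c),  ω_r=0, ω_s=1
Stage 2: 14(1−ω_c) = −64(0−ω_c)  ⇒  78ω_c = 14  ⇒  ω_c = 7/39
  ⇒ ω_c²/ω_s² = 7/39
Coupling ω_s² = ω_s¹ ⇒ overall = 74/23 × 7/39 = 518/897

518/897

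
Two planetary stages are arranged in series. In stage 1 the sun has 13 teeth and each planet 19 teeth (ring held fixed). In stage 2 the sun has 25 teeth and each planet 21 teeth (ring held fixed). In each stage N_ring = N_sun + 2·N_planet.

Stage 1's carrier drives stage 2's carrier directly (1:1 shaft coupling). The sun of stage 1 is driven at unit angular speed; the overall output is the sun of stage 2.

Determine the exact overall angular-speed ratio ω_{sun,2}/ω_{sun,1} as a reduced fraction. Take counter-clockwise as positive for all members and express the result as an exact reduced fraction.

Stage 1: N_ring = 13 + 2·19 = 51
Stage 1: 13(ω_s−ω_c) = −51(ω_r−ω_c),  ω_r=0, ω_s=1
Stage 1: 13(1−ω_c) = −51(0−ω_c)  ⇒  64ω_c = 13  ⇒  ω_c = 13/64
  ⇒ ω_c¹/ω_s¹ = 13/64
Stage 2: N_ring = 25 + 2·21 = 67
Stage 2: 25(ω_s−ω_c) = −67(ω_r−ω_c),  ω_r=0, ω_c=1
Stage 2: ω_s = 1 − (67/25)(0−1) = 92/25
  ⇒ ω_s²/ω_c² = 92/25
Coupling ω_c² = ω_c¹ ⇒ overall = 13/64 × 92/25 = 299/400

299/400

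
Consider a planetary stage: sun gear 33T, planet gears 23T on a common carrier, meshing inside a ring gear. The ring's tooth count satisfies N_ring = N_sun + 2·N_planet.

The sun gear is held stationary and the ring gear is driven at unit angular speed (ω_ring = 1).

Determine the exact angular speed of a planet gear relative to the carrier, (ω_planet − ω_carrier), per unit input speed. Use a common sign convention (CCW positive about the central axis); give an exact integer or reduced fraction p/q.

N_ring = 33 + 2·23 = 79
33(ω_s−ω_c) = −79(ω_r−ω_c),  ω_s=0, ω_r=1
33(0−ω_c) = −79(1−ω_c)  ⇒  112ω_c = 79  ⇒  ω_c = 79/112
sun–planet: 33·(0−79/112) = −23·(ω_p−ω_c)  ⇒  ω_p−ω_c = −(33/23)·(-79/112) = 2607/2576

2607/2576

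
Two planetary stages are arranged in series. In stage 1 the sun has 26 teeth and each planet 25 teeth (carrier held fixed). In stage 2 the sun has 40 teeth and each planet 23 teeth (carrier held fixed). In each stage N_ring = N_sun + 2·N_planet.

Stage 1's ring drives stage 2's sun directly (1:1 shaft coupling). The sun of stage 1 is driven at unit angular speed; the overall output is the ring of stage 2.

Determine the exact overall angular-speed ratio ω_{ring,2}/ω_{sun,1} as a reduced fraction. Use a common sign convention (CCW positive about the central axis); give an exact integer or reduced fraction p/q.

130/817

Stage 1: N_ring = 26 + 2·25 = 76
Stage 1: 26(ω_s−ω_c) = −76(ω_r−ω_c),  ω_c=0, ω_s=1
Stage 1: ω_r = 0 − (26/76)(1−0) = -13/38
  ⇒ ω_r¹/ω_s¹ = -13/38
Stage 2: N_ring = 40 + 2·23 = 86
Stage 2: 40(ω_s−ω_c) = −86(ω_r−ω_c),  ω_c=0, ω_s=1
Stage 2: ω_r = 0 − (40/86)(1−0) = -20/43
  ⇒ ω_r²/ω_s² = -20/43
Coupling ω_s² = ω_r¹ ⇒ overall = -13/38 × -20/43 = 130/817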